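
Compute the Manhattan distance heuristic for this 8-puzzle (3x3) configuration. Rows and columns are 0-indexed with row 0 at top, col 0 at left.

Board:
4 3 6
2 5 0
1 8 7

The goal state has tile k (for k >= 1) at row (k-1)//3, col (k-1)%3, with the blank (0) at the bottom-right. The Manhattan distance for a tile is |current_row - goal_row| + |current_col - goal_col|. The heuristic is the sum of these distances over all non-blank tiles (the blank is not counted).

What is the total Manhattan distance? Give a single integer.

Answer: 9

Derivation:
Tile 4: (0,0)->(1,0) = 1
Tile 3: (0,1)->(0,2) = 1
Tile 6: (0,2)->(1,2) = 1
Tile 2: (1,0)->(0,1) = 2
Tile 5: (1,1)->(1,1) = 0
Tile 1: (2,0)->(0,0) = 2
Tile 8: (2,1)->(2,1) = 0
Tile 7: (2,2)->(2,0) = 2
Sum: 1 + 1 + 1 + 2 + 0 + 2 + 0 + 2 = 9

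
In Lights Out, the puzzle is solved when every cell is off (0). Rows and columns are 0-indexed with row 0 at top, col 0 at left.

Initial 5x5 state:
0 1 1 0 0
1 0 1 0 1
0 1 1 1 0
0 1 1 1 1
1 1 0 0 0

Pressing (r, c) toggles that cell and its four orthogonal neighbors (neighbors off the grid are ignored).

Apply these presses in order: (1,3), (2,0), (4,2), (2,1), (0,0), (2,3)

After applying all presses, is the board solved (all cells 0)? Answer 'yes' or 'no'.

Answer: no

Derivation:
After press 1 at (1,3):
0 1 1 1 0
1 0 0 1 0
0 1 1 0 0
0 1 1 1 1
1 1 0 0 0

After press 2 at (2,0):
0 1 1 1 0
0 0 0 1 0
1 0 1 0 0
1 1 1 1 1
1 1 0 0 0

After press 3 at (4,2):
0 1 1 1 0
0 0 0 1 0
1 0 1 0 0
1 1 0 1 1
1 0 1 1 0

After press 4 at (2,1):
0 1 1 1 0
0 1 0 1 0
0 1 0 0 0
1 0 0 1 1
1 0 1 1 0

After press 5 at (0,0):
1 0 1 1 0
1 1 0 1 0
0 1 0 0 0
1 0 0 1 1
1 0 1 1 0

After press 6 at (2,3):
1 0 1 1 0
1 1 0 0 0
0 1 1 1 1
1 0 0 0 1
1 0 1 1 0

Lights still on: 14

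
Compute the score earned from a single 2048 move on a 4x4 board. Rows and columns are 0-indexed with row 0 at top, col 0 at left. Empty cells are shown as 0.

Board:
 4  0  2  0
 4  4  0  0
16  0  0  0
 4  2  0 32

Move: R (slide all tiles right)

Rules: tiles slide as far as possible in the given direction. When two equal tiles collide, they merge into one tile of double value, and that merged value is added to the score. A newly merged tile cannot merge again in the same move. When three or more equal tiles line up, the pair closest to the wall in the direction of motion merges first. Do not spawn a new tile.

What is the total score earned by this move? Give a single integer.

Slide right:
row 0: [4, 0, 2, 0] -> [0, 0, 4, 2]  score +0 (running 0)
row 1: [4, 4, 0, 0] -> [0, 0, 0, 8]  score +8 (running 8)
row 2: [16, 0, 0, 0] -> [0, 0, 0, 16]  score +0 (running 8)
row 3: [4, 2, 0, 32] -> [0, 4, 2, 32]  score +0 (running 8)
Board after move:
 0  0  4  2
 0  0  0  8
 0  0  0 16
 0  4  2 32

Answer: 8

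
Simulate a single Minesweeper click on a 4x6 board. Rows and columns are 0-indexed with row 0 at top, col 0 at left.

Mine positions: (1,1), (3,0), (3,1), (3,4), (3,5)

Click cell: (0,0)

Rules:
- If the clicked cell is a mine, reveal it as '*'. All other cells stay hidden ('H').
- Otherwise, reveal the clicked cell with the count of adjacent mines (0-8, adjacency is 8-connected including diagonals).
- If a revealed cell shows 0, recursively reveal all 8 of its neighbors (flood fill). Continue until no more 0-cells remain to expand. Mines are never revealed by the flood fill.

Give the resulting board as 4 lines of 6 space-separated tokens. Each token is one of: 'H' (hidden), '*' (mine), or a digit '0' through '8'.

1 H H H H H
H H H H H H
H H H H H H
H H H H H H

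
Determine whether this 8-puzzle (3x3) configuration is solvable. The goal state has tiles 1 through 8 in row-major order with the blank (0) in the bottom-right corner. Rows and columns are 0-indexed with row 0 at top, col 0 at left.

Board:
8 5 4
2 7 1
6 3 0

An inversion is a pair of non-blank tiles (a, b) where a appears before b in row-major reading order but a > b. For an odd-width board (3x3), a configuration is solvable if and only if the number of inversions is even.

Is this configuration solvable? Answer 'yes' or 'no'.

Inversions (pairs i<j in row-major order where tile[i] > tile[j] > 0): 19
19 is odd, so the puzzle is not solvable.

Answer: no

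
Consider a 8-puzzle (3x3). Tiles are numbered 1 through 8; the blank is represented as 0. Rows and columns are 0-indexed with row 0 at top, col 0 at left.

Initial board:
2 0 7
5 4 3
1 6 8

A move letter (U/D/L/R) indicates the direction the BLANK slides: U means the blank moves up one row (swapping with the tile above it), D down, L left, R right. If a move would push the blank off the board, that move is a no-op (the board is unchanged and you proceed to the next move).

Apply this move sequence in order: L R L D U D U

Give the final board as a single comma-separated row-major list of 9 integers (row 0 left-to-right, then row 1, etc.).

After move 1 (L):
0 2 7
5 4 3
1 6 8

After move 2 (R):
2 0 7
5 4 3
1 6 8

After move 3 (L):
0 2 7
5 4 3
1 6 8

After move 4 (D):
5 2 7
0 4 3
1 6 8

After move 5 (U):
0 2 7
5 4 3
1 6 8

After move 6 (D):
5 2 7
0 4 3
1 6 8

After move 7 (U):
0 2 7
5 4 3
1 6 8

Answer: 0, 2, 7, 5, 4, 3, 1, 6, 8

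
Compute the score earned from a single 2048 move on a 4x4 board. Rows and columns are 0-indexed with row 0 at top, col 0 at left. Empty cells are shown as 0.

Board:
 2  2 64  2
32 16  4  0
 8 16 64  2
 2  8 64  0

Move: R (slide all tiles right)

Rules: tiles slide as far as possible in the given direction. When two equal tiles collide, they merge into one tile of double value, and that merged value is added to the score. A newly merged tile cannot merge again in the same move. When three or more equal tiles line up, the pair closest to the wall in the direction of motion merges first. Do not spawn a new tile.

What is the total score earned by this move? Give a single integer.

Answer: 4

Derivation:
Slide right:
row 0: [2, 2, 64, 2] -> [0, 4, 64, 2]  score +4 (running 4)
row 1: [32, 16, 4, 0] -> [0, 32, 16, 4]  score +0 (running 4)
row 2: [8, 16, 64, 2] -> [8, 16, 64, 2]  score +0 (running 4)
row 3: [2, 8, 64, 0] -> [0, 2, 8, 64]  score +0 (running 4)
Board after move:
 0  4 64  2
 0 32 16  4
 8 16 64  2
 0  2  8 64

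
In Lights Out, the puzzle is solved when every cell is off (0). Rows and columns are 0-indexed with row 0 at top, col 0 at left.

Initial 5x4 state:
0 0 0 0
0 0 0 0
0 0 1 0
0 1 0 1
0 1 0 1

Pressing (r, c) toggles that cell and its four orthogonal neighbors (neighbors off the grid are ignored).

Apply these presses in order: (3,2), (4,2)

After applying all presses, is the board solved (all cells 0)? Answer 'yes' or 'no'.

After press 1 at (3,2):
0 0 0 0
0 0 0 0
0 0 0 0
0 0 1 0
0 1 1 1

After press 2 at (4,2):
0 0 0 0
0 0 0 0
0 0 0 0
0 0 0 0
0 0 0 0

Lights still on: 0

Answer: yes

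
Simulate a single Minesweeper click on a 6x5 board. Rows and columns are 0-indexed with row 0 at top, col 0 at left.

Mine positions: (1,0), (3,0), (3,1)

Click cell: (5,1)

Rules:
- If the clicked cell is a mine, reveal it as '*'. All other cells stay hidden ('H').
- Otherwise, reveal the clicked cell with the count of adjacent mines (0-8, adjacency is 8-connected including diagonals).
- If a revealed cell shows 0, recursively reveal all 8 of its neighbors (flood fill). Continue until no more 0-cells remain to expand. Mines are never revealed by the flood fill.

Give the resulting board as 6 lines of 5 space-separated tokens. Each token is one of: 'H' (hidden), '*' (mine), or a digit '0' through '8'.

H 1 0 0 0
H 1 0 0 0
H 3 1 0 0
H H 1 0 0
2 2 1 0 0
0 0 0 0 0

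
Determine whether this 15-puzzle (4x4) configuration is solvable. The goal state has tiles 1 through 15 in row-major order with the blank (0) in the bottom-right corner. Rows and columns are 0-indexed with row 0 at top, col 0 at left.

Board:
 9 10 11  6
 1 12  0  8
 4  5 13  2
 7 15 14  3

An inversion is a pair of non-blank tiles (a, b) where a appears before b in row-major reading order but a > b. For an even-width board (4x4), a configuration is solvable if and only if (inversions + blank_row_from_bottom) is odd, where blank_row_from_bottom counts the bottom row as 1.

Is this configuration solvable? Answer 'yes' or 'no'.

Inversions: 51
Blank is in row 1 (0-indexed from top), which is row 3 counting from the bottom (bottom = 1).
51 + 3 = 54, which is even, so the puzzle is not solvable.

Answer: no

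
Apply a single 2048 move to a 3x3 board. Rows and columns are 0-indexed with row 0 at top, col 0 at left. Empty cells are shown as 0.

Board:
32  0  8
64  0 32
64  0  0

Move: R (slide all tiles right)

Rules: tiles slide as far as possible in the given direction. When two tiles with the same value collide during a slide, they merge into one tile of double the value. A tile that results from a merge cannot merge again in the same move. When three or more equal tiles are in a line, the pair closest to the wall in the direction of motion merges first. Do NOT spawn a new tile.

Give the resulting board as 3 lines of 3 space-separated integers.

Slide right:
row 0: [32, 0, 8] -> [0, 32, 8]
row 1: [64, 0, 32] -> [0, 64, 32]
row 2: [64, 0, 0] -> [0, 0, 64]

Answer:  0 32  8
 0 64 32
 0  0 64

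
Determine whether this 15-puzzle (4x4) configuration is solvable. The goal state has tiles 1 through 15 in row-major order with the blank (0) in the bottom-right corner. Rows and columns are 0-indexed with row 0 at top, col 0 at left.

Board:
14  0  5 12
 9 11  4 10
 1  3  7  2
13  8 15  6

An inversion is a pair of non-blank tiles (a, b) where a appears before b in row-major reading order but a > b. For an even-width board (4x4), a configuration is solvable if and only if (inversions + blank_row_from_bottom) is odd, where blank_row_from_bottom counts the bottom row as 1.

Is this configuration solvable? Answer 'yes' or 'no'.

Answer: no

Derivation:
Inversions: 58
Blank is in row 0 (0-indexed from top), which is row 4 counting from the bottom (bottom = 1).
58 + 4 = 62, which is even, so the puzzle is not solvable.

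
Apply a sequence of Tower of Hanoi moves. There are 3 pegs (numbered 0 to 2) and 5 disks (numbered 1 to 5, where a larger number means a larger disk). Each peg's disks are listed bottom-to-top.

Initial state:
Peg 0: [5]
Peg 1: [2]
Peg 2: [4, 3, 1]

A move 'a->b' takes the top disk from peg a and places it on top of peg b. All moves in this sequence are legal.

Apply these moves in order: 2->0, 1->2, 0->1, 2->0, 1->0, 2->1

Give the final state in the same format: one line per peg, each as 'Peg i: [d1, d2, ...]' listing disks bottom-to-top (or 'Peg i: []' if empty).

Answer: Peg 0: [5, 2, 1]
Peg 1: [3]
Peg 2: [4]

Derivation:
After move 1 (2->0):
Peg 0: [5, 1]
Peg 1: [2]
Peg 2: [4, 3]

After move 2 (1->2):
Peg 0: [5, 1]
Peg 1: []
Peg 2: [4, 3, 2]

After move 3 (0->1):
Peg 0: [5]
Peg 1: [1]
Peg 2: [4, 3, 2]

After move 4 (2->0):
Peg 0: [5, 2]
Peg 1: [1]
Peg 2: [4, 3]

After move 5 (1->0):
Peg 0: [5, 2, 1]
Peg 1: []
Peg 2: [4, 3]

After move 6 (2->1):
Peg 0: [5, 2, 1]
Peg 1: [3]
Peg 2: [4]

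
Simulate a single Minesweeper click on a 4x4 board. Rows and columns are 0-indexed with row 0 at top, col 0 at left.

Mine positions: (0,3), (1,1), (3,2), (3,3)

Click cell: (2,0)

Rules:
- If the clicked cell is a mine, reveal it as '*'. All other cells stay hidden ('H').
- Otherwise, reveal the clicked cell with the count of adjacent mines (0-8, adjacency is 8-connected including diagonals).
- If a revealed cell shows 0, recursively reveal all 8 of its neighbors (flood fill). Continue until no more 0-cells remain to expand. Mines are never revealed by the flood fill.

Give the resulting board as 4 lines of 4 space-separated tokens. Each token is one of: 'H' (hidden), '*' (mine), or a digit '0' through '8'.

H H H H
H H H H
1 H H H
H H H H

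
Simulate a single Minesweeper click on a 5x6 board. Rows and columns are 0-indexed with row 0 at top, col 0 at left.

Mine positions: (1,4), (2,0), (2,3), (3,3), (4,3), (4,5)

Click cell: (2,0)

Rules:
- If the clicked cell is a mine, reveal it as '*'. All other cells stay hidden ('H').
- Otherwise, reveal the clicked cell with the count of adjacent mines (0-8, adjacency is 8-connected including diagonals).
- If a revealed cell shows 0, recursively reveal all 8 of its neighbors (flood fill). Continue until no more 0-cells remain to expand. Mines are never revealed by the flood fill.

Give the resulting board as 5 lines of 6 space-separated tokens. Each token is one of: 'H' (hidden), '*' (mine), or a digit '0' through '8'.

H H H H H H
H H H H H H
* H H H H H
H H H H H H
H H H H H H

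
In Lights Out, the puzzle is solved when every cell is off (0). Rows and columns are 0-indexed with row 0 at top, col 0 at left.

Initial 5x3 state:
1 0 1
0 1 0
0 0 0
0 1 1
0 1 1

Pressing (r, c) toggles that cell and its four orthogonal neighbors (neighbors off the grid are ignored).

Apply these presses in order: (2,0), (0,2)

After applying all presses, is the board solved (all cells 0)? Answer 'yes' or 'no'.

After press 1 at (2,0):
1 0 1
1 1 0
1 1 0
1 1 1
0 1 1

After press 2 at (0,2):
1 1 0
1 1 1
1 1 0
1 1 1
0 1 1

Lights still on: 12

Answer: no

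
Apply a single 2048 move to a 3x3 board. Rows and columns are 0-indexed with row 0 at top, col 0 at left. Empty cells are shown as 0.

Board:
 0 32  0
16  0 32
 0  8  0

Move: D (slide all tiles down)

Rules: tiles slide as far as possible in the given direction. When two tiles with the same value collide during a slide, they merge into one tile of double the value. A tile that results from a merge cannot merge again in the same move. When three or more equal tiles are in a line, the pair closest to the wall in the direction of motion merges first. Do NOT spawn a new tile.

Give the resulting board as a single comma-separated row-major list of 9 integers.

Slide down:
col 0: [0, 16, 0] -> [0, 0, 16]
col 1: [32, 0, 8] -> [0, 32, 8]
col 2: [0, 32, 0] -> [0, 0, 32]

Answer: 0, 0, 0, 0, 32, 0, 16, 8, 32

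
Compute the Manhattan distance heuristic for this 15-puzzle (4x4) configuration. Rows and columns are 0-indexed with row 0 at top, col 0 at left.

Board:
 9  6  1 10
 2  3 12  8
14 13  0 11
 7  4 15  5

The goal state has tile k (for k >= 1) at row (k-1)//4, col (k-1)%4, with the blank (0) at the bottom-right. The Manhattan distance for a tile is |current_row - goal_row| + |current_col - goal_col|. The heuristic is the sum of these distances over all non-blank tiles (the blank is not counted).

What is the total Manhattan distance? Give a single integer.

Answer: 34

Derivation:
Tile 9: at (0,0), goal (2,0), distance |0-2|+|0-0| = 2
Tile 6: at (0,1), goal (1,1), distance |0-1|+|1-1| = 1
Tile 1: at (0,2), goal (0,0), distance |0-0|+|2-0| = 2
Tile 10: at (0,3), goal (2,1), distance |0-2|+|3-1| = 4
Tile 2: at (1,0), goal (0,1), distance |1-0|+|0-1| = 2
Tile 3: at (1,1), goal (0,2), distance |1-0|+|1-2| = 2
Tile 12: at (1,2), goal (2,3), distance |1-2|+|2-3| = 2
Tile 8: at (1,3), goal (1,3), distance |1-1|+|3-3| = 0
Tile 14: at (2,0), goal (3,1), distance |2-3|+|0-1| = 2
Tile 13: at (2,1), goal (3,0), distance |2-3|+|1-0| = 2
Tile 11: at (2,3), goal (2,2), distance |2-2|+|3-2| = 1
Tile 7: at (3,0), goal (1,2), distance |3-1|+|0-2| = 4
Tile 4: at (3,1), goal (0,3), distance |3-0|+|1-3| = 5
Tile 15: at (3,2), goal (3,2), distance |3-3|+|2-2| = 0
Tile 5: at (3,3), goal (1,0), distance |3-1|+|3-0| = 5
Sum: 2 + 1 + 2 + 4 + 2 + 2 + 2 + 0 + 2 + 2 + 1 + 4 + 5 + 0 + 5 = 34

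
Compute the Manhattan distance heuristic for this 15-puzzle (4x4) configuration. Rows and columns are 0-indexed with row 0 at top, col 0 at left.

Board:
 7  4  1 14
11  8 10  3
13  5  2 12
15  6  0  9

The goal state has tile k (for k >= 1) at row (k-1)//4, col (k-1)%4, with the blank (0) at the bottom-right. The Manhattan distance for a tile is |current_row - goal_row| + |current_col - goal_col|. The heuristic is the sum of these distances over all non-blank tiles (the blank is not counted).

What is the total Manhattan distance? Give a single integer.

Tile 7: (0,0)->(1,2) = 3
Tile 4: (0,1)->(0,3) = 2
Tile 1: (0,2)->(0,0) = 2
Tile 14: (0,3)->(3,1) = 5
Tile 11: (1,0)->(2,2) = 3
Tile 8: (1,1)->(1,3) = 2
Tile 10: (1,2)->(2,1) = 2
Tile 3: (1,3)->(0,2) = 2
Tile 13: (2,0)->(3,0) = 1
Tile 5: (2,1)->(1,0) = 2
Tile 2: (2,2)->(0,1) = 3
Tile 12: (2,3)->(2,3) = 0
Tile 15: (3,0)->(3,2) = 2
Tile 6: (3,1)->(1,1) = 2
Tile 9: (3,3)->(2,0) = 4
Sum: 3 + 2 + 2 + 5 + 3 + 2 + 2 + 2 + 1 + 2 + 3 + 0 + 2 + 2 + 4 = 35

Answer: 35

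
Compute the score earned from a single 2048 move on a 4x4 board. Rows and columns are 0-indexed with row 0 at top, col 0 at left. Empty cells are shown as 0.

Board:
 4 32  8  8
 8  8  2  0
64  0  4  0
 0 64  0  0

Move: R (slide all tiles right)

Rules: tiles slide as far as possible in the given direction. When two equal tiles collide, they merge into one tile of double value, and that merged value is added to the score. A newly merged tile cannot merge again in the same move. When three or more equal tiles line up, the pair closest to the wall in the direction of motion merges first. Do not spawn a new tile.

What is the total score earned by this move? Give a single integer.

Answer: 32

Derivation:
Slide right:
row 0: [4, 32, 8, 8] -> [0, 4, 32, 16]  score +16 (running 16)
row 1: [8, 8, 2, 0] -> [0, 0, 16, 2]  score +16 (running 32)
row 2: [64, 0, 4, 0] -> [0, 0, 64, 4]  score +0 (running 32)
row 3: [0, 64, 0, 0] -> [0, 0, 0, 64]  score +0 (running 32)
Board after move:
 0  4 32 16
 0  0 16  2
 0  0 64  4
 0  0  0 64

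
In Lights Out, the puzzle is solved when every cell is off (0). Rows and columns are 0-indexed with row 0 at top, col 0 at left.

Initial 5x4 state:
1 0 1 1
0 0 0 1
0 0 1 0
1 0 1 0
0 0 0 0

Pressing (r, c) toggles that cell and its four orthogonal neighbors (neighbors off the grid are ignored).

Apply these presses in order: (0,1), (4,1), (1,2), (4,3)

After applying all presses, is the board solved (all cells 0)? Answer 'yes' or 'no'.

Answer: no

Derivation:
After press 1 at (0,1):
0 1 0 1
0 1 0 1
0 0 1 0
1 0 1 0
0 0 0 0

After press 2 at (4,1):
0 1 0 1
0 1 0 1
0 0 1 0
1 1 1 0
1 1 1 0

After press 3 at (1,2):
0 1 1 1
0 0 1 0
0 0 0 0
1 1 1 0
1 1 1 0

After press 4 at (4,3):
0 1 1 1
0 0 1 0
0 0 0 0
1 1 1 1
1 1 0 1

Lights still on: 11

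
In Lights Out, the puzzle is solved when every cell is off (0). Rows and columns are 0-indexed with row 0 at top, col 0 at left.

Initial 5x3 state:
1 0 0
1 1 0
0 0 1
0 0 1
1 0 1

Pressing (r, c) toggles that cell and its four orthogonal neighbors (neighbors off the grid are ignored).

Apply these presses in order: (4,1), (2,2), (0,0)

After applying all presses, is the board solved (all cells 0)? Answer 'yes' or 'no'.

Answer: no

Derivation:
After press 1 at (4,1):
1 0 0
1 1 0
0 0 1
0 1 1
0 1 0

After press 2 at (2,2):
1 0 0
1 1 1
0 1 0
0 1 0
0 1 0

After press 3 at (0,0):
0 1 0
0 1 1
0 1 0
0 1 0
0 1 0

Lights still on: 6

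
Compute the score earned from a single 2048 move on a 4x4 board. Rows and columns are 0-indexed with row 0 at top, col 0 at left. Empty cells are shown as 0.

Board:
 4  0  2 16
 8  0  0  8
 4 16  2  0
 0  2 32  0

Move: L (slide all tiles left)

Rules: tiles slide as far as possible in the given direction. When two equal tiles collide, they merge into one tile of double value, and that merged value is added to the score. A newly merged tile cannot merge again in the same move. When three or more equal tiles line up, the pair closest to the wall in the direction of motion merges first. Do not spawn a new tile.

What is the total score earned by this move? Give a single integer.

Slide left:
row 0: [4, 0, 2, 16] -> [4, 2, 16, 0]  score +0 (running 0)
row 1: [8, 0, 0, 8] -> [16, 0, 0, 0]  score +16 (running 16)
row 2: [4, 16, 2, 0] -> [4, 16, 2, 0]  score +0 (running 16)
row 3: [0, 2, 32, 0] -> [2, 32, 0, 0]  score +0 (running 16)
Board after move:
 4  2 16  0
16  0  0  0
 4 16  2  0
 2 32  0  0

Answer: 16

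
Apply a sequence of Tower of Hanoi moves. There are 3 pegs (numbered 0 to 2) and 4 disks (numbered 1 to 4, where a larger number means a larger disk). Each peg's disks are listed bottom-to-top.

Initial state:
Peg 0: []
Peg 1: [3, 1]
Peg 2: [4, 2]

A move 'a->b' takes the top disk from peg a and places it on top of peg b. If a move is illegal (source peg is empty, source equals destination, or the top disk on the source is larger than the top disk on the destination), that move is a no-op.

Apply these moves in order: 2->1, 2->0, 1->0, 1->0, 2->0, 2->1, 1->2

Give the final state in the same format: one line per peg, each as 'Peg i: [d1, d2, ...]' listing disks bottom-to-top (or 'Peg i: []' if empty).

Answer: Peg 0: [2, 1]
Peg 1: []
Peg 2: [4, 3]

Derivation:
After move 1 (2->1):
Peg 0: []
Peg 1: [3, 1]
Peg 2: [4, 2]

After move 2 (2->0):
Peg 0: [2]
Peg 1: [3, 1]
Peg 2: [4]

After move 3 (1->0):
Peg 0: [2, 1]
Peg 1: [3]
Peg 2: [4]

After move 4 (1->0):
Peg 0: [2, 1]
Peg 1: [3]
Peg 2: [4]

After move 5 (2->0):
Peg 0: [2, 1]
Peg 1: [3]
Peg 2: [4]

After move 6 (2->1):
Peg 0: [2, 1]
Peg 1: [3]
Peg 2: [4]

After move 7 (1->2):
Peg 0: [2, 1]
Peg 1: []
Peg 2: [4, 3]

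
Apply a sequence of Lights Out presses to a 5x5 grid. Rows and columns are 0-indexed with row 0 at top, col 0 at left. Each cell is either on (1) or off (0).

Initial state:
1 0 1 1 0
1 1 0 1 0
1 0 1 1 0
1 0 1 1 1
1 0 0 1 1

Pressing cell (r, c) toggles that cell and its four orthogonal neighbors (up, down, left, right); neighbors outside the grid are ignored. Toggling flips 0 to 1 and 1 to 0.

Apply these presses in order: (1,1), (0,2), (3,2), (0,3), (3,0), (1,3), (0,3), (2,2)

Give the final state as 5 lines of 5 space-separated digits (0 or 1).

Answer: 1 0 0 1 0
0 0 0 0 1
0 0 1 1 0
0 0 1 0 1
0 0 1 1 1

Derivation:
After press 1 at (1,1):
1 1 1 1 0
0 0 1 1 0
1 1 1 1 0
1 0 1 1 1
1 0 0 1 1

After press 2 at (0,2):
1 0 0 0 0
0 0 0 1 0
1 1 1 1 0
1 0 1 1 1
1 0 0 1 1

After press 3 at (3,2):
1 0 0 0 0
0 0 0 1 0
1 1 0 1 0
1 1 0 0 1
1 0 1 1 1

After press 4 at (0,3):
1 0 1 1 1
0 0 0 0 0
1 1 0 1 0
1 1 0 0 1
1 0 1 1 1

After press 5 at (3,0):
1 0 1 1 1
0 0 0 0 0
0 1 0 1 0
0 0 0 0 1
0 0 1 1 1

After press 6 at (1,3):
1 0 1 0 1
0 0 1 1 1
0 1 0 0 0
0 0 0 0 1
0 0 1 1 1

After press 7 at (0,3):
1 0 0 1 0
0 0 1 0 1
0 1 0 0 0
0 0 0 0 1
0 0 1 1 1

After press 8 at (2,2):
1 0 0 1 0
0 0 0 0 1
0 0 1 1 0
0 0 1 0 1
0 0 1 1 1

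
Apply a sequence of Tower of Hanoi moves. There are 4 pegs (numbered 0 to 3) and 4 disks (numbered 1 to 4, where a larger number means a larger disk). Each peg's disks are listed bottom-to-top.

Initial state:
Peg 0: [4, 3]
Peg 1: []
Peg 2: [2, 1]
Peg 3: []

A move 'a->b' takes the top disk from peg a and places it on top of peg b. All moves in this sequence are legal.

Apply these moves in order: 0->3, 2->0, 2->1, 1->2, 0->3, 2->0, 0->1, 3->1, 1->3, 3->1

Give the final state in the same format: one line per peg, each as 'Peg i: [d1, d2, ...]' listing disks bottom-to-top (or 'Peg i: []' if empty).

After move 1 (0->3):
Peg 0: [4]
Peg 1: []
Peg 2: [2, 1]
Peg 3: [3]

After move 2 (2->0):
Peg 0: [4, 1]
Peg 1: []
Peg 2: [2]
Peg 3: [3]

After move 3 (2->1):
Peg 0: [4, 1]
Peg 1: [2]
Peg 2: []
Peg 3: [3]

After move 4 (1->2):
Peg 0: [4, 1]
Peg 1: []
Peg 2: [2]
Peg 3: [3]

After move 5 (0->3):
Peg 0: [4]
Peg 1: []
Peg 2: [2]
Peg 3: [3, 1]

After move 6 (2->0):
Peg 0: [4, 2]
Peg 1: []
Peg 2: []
Peg 3: [3, 1]

After move 7 (0->1):
Peg 0: [4]
Peg 1: [2]
Peg 2: []
Peg 3: [3, 1]

After move 8 (3->1):
Peg 0: [4]
Peg 1: [2, 1]
Peg 2: []
Peg 3: [3]

After move 9 (1->3):
Peg 0: [4]
Peg 1: [2]
Peg 2: []
Peg 3: [3, 1]

After move 10 (3->1):
Peg 0: [4]
Peg 1: [2, 1]
Peg 2: []
Peg 3: [3]

Answer: Peg 0: [4]
Peg 1: [2, 1]
Peg 2: []
Peg 3: [3]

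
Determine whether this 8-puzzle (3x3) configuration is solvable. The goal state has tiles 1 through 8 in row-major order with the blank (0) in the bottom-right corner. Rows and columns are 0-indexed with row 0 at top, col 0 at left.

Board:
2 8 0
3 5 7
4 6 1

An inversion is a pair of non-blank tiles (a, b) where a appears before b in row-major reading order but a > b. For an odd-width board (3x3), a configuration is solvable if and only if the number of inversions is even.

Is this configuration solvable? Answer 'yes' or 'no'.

Answer: no

Derivation:
Inversions (pairs i<j in row-major order where tile[i] > tile[j] > 0): 15
15 is odd, so the puzzle is not solvable.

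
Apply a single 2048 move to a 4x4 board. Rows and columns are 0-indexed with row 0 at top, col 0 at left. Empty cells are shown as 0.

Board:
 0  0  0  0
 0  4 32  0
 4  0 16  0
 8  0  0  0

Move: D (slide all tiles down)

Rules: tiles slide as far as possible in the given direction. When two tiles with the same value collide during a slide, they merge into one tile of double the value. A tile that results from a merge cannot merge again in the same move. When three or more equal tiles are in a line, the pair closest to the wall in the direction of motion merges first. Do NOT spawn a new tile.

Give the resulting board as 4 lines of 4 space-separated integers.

Slide down:
col 0: [0, 0, 4, 8] -> [0, 0, 4, 8]
col 1: [0, 4, 0, 0] -> [0, 0, 0, 4]
col 2: [0, 32, 16, 0] -> [0, 0, 32, 16]
col 3: [0, 0, 0, 0] -> [0, 0, 0, 0]

Answer:  0  0  0  0
 0  0  0  0
 4  0 32  0
 8  4 16  0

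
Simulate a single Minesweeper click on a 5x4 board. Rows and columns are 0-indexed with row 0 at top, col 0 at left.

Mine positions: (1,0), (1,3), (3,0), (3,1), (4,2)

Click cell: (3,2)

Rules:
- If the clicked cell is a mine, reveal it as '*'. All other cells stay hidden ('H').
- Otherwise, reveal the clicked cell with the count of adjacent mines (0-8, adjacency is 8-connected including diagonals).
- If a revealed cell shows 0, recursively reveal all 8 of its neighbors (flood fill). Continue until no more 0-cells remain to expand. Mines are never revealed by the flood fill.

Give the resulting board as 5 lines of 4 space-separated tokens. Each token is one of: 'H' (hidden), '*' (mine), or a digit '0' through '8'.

H H H H
H H H H
H H H H
H H 2 H
H H H H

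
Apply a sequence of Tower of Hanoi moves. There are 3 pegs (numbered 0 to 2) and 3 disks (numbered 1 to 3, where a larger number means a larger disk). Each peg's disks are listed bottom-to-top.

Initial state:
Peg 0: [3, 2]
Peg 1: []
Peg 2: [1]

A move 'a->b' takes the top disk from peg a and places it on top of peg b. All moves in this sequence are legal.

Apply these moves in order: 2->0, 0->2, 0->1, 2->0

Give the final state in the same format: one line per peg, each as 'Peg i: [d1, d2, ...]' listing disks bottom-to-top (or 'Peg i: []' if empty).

After move 1 (2->0):
Peg 0: [3, 2, 1]
Peg 1: []
Peg 2: []

After move 2 (0->2):
Peg 0: [3, 2]
Peg 1: []
Peg 2: [1]

After move 3 (0->1):
Peg 0: [3]
Peg 1: [2]
Peg 2: [1]

After move 4 (2->0):
Peg 0: [3, 1]
Peg 1: [2]
Peg 2: []

Answer: Peg 0: [3, 1]
Peg 1: [2]
Peg 2: []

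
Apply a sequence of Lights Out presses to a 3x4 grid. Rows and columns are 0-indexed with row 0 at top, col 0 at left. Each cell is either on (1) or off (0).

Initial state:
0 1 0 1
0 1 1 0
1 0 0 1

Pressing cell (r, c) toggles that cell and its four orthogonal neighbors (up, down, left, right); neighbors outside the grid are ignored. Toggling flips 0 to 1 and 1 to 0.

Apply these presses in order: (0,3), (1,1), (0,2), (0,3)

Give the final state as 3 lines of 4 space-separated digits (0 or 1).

Answer: 0 1 1 0
1 0 1 0
1 1 0 1

Derivation:
After press 1 at (0,3):
0 1 1 0
0 1 1 1
1 0 0 1

After press 2 at (1,1):
0 0 1 0
1 0 0 1
1 1 0 1

After press 3 at (0,2):
0 1 0 1
1 0 1 1
1 1 0 1

After press 4 at (0,3):
0 1 1 0
1 0 1 0
1 1 0 1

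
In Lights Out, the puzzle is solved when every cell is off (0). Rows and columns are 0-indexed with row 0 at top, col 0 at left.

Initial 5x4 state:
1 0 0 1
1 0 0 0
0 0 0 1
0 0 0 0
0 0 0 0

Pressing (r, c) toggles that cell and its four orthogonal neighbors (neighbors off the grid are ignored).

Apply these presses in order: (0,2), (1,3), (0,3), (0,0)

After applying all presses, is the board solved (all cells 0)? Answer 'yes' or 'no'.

Answer: yes

Derivation:
After press 1 at (0,2):
1 1 1 0
1 0 1 0
0 0 0 1
0 0 0 0
0 0 0 0

After press 2 at (1,3):
1 1 1 1
1 0 0 1
0 0 0 0
0 0 0 0
0 0 0 0

After press 3 at (0,3):
1 1 0 0
1 0 0 0
0 0 0 0
0 0 0 0
0 0 0 0

After press 4 at (0,0):
0 0 0 0
0 0 0 0
0 0 0 0
0 0 0 0
0 0 0 0

Lights still on: 0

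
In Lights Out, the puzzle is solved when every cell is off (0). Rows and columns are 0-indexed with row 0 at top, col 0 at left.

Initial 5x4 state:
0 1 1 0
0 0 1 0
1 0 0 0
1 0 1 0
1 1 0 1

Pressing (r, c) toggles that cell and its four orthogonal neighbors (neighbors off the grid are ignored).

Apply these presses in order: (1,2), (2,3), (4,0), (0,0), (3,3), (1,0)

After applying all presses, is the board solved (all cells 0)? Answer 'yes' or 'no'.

After press 1 at (1,2):
0 1 0 0
0 1 0 1
1 0 1 0
1 0 1 0
1 1 0 1

After press 2 at (2,3):
0 1 0 0
0 1 0 0
1 0 0 1
1 0 1 1
1 1 0 1

After press 3 at (4,0):
0 1 0 0
0 1 0 0
1 0 0 1
0 0 1 1
0 0 0 1

After press 4 at (0,0):
1 0 0 0
1 1 0 0
1 0 0 1
0 0 1 1
0 0 0 1

After press 5 at (3,3):
1 0 0 0
1 1 0 0
1 0 0 0
0 0 0 0
0 0 0 0

After press 6 at (1,0):
0 0 0 0
0 0 0 0
0 0 0 0
0 0 0 0
0 0 0 0

Lights still on: 0

Answer: yes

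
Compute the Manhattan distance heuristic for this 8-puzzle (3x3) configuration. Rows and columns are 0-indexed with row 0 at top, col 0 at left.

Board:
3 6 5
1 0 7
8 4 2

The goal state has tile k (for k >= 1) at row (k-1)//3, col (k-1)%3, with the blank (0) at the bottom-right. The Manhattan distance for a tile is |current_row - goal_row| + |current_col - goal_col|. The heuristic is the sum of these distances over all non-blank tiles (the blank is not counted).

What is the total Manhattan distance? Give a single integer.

Answer: 16

Derivation:
Tile 3: at (0,0), goal (0,2), distance |0-0|+|0-2| = 2
Tile 6: at (0,1), goal (1,2), distance |0-1|+|1-2| = 2
Tile 5: at (0,2), goal (1,1), distance |0-1|+|2-1| = 2
Tile 1: at (1,0), goal (0,0), distance |1-0|+|0-0| = 1
Tile 7: at (1,2), goal (2,0), distance |1-2|+|2-0| = 3
Tile 8: at (2,0), goal (2,1), distance |2-2|+|0-1| = 1
Tile 4: at (2,1), goal (1,0), distance |2-1|+|1-0| = 2
Tile 2: at (2,2), goal (0,1), distance |2-0|+|2-1| = 3
Sum: 2 + 2 + 2 + 1 + 3 + 1 + 2 + 3 = 16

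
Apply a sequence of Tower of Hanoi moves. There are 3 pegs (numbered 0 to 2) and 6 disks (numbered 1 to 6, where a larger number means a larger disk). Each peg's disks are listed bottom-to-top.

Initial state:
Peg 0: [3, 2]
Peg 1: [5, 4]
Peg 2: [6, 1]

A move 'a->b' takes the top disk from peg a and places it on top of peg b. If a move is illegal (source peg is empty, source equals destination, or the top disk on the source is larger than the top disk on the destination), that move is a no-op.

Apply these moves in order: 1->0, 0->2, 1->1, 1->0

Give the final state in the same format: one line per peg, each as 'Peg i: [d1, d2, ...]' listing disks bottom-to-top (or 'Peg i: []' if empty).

Answer: Peg 0: [3, 2]
Peg 1: [5, 4]
Peg 2: [6, 1]

Derivation:
After move 1 (1->0):
Peg 0: [3, 2]
Peg 1: [5, 4]
Peg 2: [6, 1]

After move 2 (0->2):
Peg 0: [3, 2]
Peg 1: [5, 4]
Peg 2: [6, 1]

After move 3 (1->1):
Peg 0: [3, 2]
Peg 1: [5, 4]
Peg 2: [6, 1]

After move 4 (1->0):
Peg 0: [3, 2]
Peg 1: [5, 4]
Peg 2: [6, 1]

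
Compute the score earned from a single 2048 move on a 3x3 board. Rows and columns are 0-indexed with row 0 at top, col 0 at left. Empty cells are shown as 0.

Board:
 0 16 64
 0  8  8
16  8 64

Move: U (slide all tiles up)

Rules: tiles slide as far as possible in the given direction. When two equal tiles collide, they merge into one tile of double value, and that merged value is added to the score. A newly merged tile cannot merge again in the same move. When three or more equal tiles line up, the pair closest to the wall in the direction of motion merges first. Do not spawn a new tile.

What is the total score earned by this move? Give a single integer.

Answer: 16

Derivation:
Slide up:
col 0: [0, 0, 16] -> [16, 0, 0]  score +0 (running 0)
col 1: [16, 8, 8] -> [16, 16, 0]  score +16 (running 16)
col 2: [64, 8, 64] -> [64, 8, 64]  score +0 (running 16)
Board after move:
16 16 64
 0 16  8
 0  0 64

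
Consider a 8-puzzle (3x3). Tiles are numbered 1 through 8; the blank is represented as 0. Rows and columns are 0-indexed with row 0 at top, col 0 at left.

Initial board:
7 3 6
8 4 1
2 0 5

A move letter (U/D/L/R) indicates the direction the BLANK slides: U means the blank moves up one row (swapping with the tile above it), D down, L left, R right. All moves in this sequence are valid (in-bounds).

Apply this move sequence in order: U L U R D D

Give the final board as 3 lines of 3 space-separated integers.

After move 1 (U):
7 3 6
8 0 1
2 4 5

After move 2 (L):
7 3 6
0 8 1
2 4 5

After move 3 (U):
0 3 6
7 8 1
2 4 5

After move 4 (R):
3 0 6
7 8 1
2 4 5

After move 5 (D):
3 8 6
7 0 1
2 4 5

After move 6 (D):
3 8 6
7 4 1
2 0 5

Answer: 3 8 6
7 4 1
2 0 5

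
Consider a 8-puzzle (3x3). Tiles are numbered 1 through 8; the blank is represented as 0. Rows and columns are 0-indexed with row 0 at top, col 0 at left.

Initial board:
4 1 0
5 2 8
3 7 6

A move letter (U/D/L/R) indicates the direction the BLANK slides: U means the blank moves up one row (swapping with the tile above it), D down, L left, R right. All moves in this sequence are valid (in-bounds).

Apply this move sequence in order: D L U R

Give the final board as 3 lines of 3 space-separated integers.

Answer: 4 8 0
5 1 2
3 7 6

Derivation:
After move 1 (D):
4 1 8
5 2 0
3 7 6

After move 2 (L):
4 1 8
5 0 2
3 7 6

After move 3 (U):
4 0 8
5 1 2
3 7 6

After move 4 (R):
4 8 0
5 1 2
3 7 6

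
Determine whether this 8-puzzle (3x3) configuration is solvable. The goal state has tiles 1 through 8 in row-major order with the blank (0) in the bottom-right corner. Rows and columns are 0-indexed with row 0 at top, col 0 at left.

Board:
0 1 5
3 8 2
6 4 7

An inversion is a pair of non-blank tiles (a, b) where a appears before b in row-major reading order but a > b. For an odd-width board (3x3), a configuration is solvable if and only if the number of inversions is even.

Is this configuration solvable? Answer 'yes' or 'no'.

Inversions (pairs i<j in row-major order where tile[i] > tile[j] > 0): 9
9 is odd, so the puzzle is not solvable.

Answer: no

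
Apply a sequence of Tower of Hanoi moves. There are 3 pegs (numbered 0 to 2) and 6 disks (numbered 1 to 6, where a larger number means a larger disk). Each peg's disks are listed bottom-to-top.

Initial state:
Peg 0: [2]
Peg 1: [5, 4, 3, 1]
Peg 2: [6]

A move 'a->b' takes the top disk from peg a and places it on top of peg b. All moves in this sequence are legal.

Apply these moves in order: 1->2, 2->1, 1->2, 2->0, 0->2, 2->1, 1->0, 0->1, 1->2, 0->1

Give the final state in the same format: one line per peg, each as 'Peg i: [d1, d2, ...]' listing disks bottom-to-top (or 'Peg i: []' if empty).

Answer: Peg 0: []
Peg 1: [5, 4, 3, 2]
Peg 2: [6, 1]

Derivation:
After move 1 (1->2):
Peg 0: [2]
Peg 1: [5, 4, 3]
Peg 2: [6, 1]

After move 2 (2->1):
Peg 0: [2]
Peg 1: [5, 4, 3, 1]
Peg 2: [6]

After move 3 (1->2):
Peg 0: [2]
Peg 1: [5, 4, 3]
Peg 2: [6, 1]

After move 4 (2->0):
Peg 0: [2, 1]
Peg 1: [5, 4, 3]
Peg 2: [6]

After move 5 (0->2):
Peg 0: [2]
Peg 1: [5, 4, 3]
Peg 2: [6, 1]

After move 6 (2->1):
Peg 0: [2]
Peg 1: [5, 4, 3, 1]
Peg 2: [6]

After move 7 (1->0):
Peg 0: [2, 1]
Peg 1: [5, 4, 3]
Peg 2: [6]

After move 8 (0->1):
Peg 0: [2]
Peg 1: [5, 4, 3, 1]
Peg 2: [6]

After move 9 (1->2):
Peg 0: [2]
Peg 1: [5, 4, 3]
Peg 2: [6, 1]

After move 10 (0->1):
Peg 0: []
Peg 1: [5, 4, 3, 2]
Peg 2: [6, 1]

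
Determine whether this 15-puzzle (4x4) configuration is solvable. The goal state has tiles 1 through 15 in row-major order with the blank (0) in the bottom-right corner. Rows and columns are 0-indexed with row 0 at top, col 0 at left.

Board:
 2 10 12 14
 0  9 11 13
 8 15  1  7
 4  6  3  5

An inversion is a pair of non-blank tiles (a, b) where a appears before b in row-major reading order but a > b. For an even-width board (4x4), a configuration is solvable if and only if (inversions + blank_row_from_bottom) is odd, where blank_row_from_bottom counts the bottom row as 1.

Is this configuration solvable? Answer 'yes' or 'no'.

Inversions: 68
Blank is in row 1 (0-indexed from top), which is row 3 counting from the bottom (bottom = 1).
68 + 3 = 71, which is odd, so the puzzle is solvable.

Answer: yes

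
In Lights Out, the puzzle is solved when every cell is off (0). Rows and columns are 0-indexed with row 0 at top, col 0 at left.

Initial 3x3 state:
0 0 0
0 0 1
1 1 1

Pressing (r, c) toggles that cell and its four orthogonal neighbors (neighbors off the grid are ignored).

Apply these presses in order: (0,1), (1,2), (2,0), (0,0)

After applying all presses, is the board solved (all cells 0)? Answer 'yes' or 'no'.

After press 1 at (0,1):
1 1 1
0 1 1
1 1 1

After press 2 at (1,2):
1 1 0
0 0 0
1 1 0

After press 3 at (2,0):
1 1 0
1 0 0
0 0 0

After press 4 at (0,0):
0 0 0
0 0 0
0 0 0

Lights still on: 0

Answer: yes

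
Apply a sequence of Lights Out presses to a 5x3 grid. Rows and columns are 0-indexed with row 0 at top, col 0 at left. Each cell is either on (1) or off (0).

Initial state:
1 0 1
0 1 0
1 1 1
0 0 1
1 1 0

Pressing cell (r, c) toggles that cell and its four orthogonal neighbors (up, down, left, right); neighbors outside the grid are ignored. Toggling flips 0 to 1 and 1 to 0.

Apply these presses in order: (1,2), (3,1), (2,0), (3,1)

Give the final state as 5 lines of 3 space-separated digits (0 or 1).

Answer: 1 0 0
1 0 1
0 0 0
1 0 1
1 1 0

Derivation:
After press 1 at (1,2):
1 0 0
0 0 1
1 1 0
0 0 1
1 1 0

After press 2 at (3,1):
1 0 0
0 0 1
1 0 0
1 1 0
1 0 0

After press 3 at (2,0):
1 0 0
1 0 1
0 1 0
0 1 0
1 0 0

After press 4 at (3,1):
1 0 0
1 0 1
0 0 0
1 0 1
1 1 0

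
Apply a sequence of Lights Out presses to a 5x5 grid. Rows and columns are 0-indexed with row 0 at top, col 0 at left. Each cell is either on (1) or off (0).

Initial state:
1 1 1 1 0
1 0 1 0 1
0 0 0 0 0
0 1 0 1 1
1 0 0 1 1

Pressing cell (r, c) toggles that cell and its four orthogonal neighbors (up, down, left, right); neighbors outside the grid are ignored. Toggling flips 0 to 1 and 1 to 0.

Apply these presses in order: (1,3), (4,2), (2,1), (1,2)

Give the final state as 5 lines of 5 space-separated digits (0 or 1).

Answer: 1 1 0 0 0
1 0 1 0 0
1 1 0 1 0
0 0 1 1 1
1 1 1 0 1

Derivation:
After press 1 at (1,3):
1 1 1 0 0
1 0 0 1 0
0 0 0 1 0
0 1 0 1 1
1 0 0 1 1

After press 2 at (4,2):
1 1 1 0 0
1 0 0 1 0
0 0 0 1 0
0 1 1 1 1
1 1 1 0 1

After press 3 at (2,1):
1 1 1 0 0
1 1 0 1 0
1 1 1 1 0
0 0 1 1 1
1 1 1 0 1

After press 4 at (1,2):
1 1 0 0 0
1 0 1 0 0
1 1 0 1 0
0 0 1 1 1
1 1 1 0 1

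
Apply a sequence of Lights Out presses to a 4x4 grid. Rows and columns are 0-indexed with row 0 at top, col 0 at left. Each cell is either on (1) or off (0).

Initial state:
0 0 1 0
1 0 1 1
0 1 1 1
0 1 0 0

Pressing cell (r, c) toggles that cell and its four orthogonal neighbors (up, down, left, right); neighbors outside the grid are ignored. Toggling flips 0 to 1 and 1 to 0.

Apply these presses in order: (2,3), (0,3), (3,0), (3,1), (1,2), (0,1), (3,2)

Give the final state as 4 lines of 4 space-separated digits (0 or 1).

Answer: 1 1 0 1
1 0 0 0
1 0 0 0
0 0 0 0

Derivation:
After press 1 at (2,3):
0 0 1 0
1 0 1 0
0 1 0 0
0 1 0 1

After press 2 at (0,3):
0 0 0 1
1 0 1 1
0 1 0 0
0 1 0 1

After press 3 at (3,0):
0 0 0 1
1 0 1 1
1 1 0 0
1 0 0 1

After press 4 at (3,1):
0 0 0 1
1 0 1 1
1 0 0 0
0 1 1 1

After press 5 at (1,2):
0 0 1 1
1 1 0 0
1 0 1 0
0 1 1 1

After press 6 at (0,1):
1 1 0 1
1 0 0 0
1 0 1 0
0 1 1 1

After press 7 at (3,2):
1 1 0 1
1 0 0 0
1 0 0 0
0 0 0 0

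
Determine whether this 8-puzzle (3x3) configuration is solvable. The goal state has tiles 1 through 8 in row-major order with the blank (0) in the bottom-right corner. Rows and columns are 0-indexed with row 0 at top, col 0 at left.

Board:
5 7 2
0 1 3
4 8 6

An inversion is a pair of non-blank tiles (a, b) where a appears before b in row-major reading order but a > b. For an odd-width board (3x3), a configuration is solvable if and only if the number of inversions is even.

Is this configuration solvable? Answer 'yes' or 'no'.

Inversions (pairs i<j in row-major order where tile[i] > tile[j] > 0): 11
11 is odd, so the puzzle is not solvable.

Answer: no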